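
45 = 45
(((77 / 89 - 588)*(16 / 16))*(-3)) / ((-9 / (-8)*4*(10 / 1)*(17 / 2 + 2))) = 2986 / 801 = 3.73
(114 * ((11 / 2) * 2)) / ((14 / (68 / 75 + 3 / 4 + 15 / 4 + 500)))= 15844499 / 350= 45270.00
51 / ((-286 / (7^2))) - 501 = -145785 / 286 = -509.74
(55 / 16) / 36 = 55 / 576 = 0.10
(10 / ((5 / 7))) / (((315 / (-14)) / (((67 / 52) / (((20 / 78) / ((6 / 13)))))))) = -469 / 325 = -1.44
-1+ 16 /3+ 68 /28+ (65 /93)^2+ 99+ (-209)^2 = 2651011501 /60543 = 43787.25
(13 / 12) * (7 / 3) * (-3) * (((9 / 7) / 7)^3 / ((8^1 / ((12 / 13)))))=-729 / 134456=-0.01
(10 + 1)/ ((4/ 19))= 209/ 4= 52.25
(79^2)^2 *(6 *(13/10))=1519053159/5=303810631.80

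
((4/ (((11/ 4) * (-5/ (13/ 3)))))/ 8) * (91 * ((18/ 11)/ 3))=-4732/ 605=-7.82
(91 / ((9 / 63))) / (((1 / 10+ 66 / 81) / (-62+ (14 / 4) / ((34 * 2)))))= -55731375 / 1292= -43135.74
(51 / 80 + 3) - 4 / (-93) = 27383 / 7440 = 3.68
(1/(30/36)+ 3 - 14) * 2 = -98/5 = -19.60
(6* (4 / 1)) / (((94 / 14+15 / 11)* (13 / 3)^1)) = 0.69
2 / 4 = 1 / 2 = 0.50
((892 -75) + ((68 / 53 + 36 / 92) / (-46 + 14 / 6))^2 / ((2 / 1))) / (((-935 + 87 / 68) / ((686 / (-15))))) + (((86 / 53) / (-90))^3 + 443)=3777036327493192303284356 / 7819685043171213070125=483.02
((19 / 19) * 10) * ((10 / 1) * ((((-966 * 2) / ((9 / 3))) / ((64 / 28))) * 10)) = -281750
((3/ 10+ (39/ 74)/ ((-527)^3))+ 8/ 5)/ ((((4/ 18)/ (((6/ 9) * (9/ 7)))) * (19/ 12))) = 16668717427548/ 3601266117715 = 4.63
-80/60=-4/3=-1.33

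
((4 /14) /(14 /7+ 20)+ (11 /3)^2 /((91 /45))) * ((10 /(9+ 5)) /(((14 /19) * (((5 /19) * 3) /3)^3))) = 434490214 /1226225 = 354.33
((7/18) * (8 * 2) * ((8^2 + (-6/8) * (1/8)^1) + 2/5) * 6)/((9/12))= 144046/45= 3201.02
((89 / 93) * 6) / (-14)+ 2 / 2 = 128 / 217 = 0.59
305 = 305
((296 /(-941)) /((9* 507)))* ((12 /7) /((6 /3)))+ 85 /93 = 283848413 /310583637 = 0.91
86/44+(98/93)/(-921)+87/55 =33308237/9421830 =3.54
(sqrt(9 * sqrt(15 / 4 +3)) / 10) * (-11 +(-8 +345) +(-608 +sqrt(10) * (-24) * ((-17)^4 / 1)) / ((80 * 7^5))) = 3 * sqrt(2) * 3^(3 / 4) * (54790744 - 250563 * sqrt(10)) / 3361400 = 155.36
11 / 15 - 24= -349 / 15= -23.27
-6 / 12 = -1 / 2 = -0.50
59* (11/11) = 59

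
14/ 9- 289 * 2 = -5188/ 9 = -576.44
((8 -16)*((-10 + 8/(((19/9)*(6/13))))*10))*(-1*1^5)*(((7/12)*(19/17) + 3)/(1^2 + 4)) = -5960/57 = -104.56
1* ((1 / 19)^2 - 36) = -12995 / 361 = -36.00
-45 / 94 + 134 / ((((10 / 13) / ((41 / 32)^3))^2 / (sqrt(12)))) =-45 / 94 + 53785430320843 * sqrt(3) / 26843545600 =3469.97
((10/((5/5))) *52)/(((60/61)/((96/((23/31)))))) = 1573312/23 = 68404.87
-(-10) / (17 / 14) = 140 / 17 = 8.24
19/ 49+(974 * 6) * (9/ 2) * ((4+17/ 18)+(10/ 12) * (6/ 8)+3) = 225359.64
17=17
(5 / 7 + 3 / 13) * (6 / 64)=129 / 1456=0.09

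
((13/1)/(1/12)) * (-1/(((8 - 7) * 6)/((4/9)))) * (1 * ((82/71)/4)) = -2132/639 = -3.34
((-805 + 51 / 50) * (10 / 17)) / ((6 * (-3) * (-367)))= -0.07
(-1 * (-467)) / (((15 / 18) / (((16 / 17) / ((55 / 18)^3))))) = 261460224 / 14141875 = 18.49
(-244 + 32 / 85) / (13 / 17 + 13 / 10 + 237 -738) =41416 / 84819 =0.49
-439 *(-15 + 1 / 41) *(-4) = -1078184 / 41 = -26297.17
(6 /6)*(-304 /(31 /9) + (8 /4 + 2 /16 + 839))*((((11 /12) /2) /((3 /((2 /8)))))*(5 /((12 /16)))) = 3423035 /17856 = 191.70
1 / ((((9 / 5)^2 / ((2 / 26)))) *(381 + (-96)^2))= 25 / 10105641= 0.00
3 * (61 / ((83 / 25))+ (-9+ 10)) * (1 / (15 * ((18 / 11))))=2948 / 1245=2.37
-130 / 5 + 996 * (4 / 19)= 183.68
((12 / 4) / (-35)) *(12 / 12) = -3 / 35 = -0.09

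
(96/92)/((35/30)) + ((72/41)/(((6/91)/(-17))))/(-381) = 2.08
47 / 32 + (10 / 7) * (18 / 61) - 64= -848667 / 13664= -62.11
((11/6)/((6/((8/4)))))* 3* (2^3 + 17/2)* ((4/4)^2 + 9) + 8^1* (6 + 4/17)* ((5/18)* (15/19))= 607445/1938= 313.44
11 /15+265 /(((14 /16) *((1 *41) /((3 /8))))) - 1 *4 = -2138 /4305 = -0.50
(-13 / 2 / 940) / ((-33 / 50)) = 65 / 6204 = 0.01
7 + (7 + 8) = 22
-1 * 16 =-16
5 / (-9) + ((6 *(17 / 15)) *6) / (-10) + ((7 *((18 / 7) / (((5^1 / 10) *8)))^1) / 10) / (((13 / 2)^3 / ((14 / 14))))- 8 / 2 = -4267961 / 494325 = -8.63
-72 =-72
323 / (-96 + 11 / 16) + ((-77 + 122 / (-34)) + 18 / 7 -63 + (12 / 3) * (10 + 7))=-13865717 / 181475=-76.41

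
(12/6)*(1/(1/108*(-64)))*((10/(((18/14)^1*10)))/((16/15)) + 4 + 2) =-2907/128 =-22.71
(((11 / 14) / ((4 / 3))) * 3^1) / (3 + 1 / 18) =81 / 140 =0.58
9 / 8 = 1.12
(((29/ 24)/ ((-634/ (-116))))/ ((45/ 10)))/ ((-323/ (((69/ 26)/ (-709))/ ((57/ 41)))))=793063/ 1936550062044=0.00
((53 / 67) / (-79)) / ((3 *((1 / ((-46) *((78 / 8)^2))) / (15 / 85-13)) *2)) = -67365597 / 719848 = -93.58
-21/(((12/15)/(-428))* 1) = 11235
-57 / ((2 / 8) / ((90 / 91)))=-20520 / 91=-225.49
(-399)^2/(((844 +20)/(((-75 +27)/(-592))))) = 14.94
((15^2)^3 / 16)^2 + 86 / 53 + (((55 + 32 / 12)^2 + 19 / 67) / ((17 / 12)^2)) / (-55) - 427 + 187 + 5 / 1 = 7323291358972016367433 / 14449445120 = 506821632121.75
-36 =-36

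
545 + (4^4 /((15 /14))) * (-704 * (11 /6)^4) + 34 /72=-9232657549 /4860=-1899723.78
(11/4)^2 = 121/16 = 7.56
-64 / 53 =-1.21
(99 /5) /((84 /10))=33 /14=2.36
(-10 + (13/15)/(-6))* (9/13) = -7.02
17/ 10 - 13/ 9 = 23/ 90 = 0.26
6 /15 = 0.40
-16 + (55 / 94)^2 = -138351 / 8836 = -15.66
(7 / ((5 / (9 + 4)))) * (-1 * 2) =-182 / 5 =-36.40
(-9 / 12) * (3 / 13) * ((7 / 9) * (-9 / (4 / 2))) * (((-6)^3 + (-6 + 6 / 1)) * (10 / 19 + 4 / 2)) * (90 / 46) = -3674160 / 5681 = -646.75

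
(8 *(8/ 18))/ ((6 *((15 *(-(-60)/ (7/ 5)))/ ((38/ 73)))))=1064/ 2217375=0.00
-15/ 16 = -0.94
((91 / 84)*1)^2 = 169 / 144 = 1.17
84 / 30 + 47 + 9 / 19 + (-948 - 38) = -935.73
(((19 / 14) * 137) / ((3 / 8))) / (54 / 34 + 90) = 177004 / 32697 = 5.41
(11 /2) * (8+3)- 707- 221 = -1735 /2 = -867.50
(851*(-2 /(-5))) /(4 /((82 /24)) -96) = -34891 /9720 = -3.59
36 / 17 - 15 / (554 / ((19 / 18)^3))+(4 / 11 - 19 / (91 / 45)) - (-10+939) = -17152992321119 / 18326900592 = -935.95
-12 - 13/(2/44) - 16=-314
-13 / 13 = -1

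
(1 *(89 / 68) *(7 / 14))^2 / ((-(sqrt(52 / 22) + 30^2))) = -19604475 / 41199719776 + 7921 *sqrt(286) / 164798879104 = -0.00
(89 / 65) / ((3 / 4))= 356 / 195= 1.83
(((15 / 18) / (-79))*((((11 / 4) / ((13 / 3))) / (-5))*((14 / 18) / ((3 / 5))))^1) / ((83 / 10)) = 1925 / 9206028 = 0.00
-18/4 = -9/2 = -4.50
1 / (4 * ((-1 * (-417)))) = 1 / 1668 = 0.00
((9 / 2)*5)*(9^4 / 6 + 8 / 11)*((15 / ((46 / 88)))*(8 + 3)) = 178742025 / 23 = 7771392.39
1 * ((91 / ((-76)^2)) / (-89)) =-91 / 514064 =-0.00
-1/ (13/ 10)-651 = -8473/ 13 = -651.77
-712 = -712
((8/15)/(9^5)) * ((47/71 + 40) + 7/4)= 1606/4192479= 0.00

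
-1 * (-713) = 713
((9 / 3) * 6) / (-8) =-9 / 4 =-2.25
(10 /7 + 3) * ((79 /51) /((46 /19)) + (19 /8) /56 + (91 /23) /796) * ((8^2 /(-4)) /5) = -2227767911 /228758460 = -9.74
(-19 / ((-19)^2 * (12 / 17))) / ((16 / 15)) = -85 / 1216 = -0.07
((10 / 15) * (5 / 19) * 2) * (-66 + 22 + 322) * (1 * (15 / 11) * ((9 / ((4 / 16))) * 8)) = 8006400 / 209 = 38308.13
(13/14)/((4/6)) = 1.39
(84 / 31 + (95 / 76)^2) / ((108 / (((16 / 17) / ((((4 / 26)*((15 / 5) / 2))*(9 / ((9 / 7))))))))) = 27547 / 1195236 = 0.02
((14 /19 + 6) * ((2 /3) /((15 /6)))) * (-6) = -1024 /95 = -10.78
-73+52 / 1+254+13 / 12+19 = 3037 / 12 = 253.08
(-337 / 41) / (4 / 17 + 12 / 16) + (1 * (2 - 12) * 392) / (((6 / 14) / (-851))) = 64146336932 / 8241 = 7783804.99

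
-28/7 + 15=11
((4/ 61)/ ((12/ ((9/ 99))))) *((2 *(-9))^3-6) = -1946/ 671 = -2.90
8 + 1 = 9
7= 7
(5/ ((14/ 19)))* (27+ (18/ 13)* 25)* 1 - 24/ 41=417.52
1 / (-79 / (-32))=32 / 79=0.41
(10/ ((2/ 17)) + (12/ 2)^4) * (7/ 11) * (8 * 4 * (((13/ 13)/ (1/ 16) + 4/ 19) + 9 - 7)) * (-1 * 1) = -107033024/ 209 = -512119.73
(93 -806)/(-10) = 713/10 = 71.30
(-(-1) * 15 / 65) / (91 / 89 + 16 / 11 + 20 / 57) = 0.08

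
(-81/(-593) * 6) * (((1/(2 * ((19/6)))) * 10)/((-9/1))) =-1620/11267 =-0.14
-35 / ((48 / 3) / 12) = -105 / 4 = -26.25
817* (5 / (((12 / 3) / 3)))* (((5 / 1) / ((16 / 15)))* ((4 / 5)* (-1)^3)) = -183825 / 16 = -11489.06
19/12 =1.58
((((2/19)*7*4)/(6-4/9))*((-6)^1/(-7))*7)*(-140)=-42336/95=-445.64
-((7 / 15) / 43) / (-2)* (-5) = -7 / 258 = -0.03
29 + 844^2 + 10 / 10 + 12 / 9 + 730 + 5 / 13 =27810811 / 39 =713097.72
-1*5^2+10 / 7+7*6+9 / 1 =192 / 7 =27.43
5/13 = 0.38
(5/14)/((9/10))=25/63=0.40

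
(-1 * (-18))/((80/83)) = 747/40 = 18.68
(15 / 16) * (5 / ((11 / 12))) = 225 / 44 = 5.11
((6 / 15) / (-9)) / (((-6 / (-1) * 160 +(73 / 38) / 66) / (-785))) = 262504 / 7223259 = 0.04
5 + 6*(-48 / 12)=-19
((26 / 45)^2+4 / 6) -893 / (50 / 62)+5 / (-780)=-116496119 / 105300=-1106.33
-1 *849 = -849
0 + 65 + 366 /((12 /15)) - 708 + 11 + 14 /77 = -3835 /22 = -174.32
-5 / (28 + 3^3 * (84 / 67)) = -335 / 4144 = -0.08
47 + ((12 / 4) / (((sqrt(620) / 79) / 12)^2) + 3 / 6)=1362781 / 310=4396.07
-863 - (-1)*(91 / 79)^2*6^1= -5336297 / 6241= -855.04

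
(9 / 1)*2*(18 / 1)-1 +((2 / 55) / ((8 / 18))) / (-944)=33540311 / 103840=323.00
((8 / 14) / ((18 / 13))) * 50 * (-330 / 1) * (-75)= 3575000 / 7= 510714.29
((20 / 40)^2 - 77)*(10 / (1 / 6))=-4605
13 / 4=3.25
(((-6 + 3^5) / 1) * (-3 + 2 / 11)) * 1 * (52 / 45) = -127348 / 165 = -771.81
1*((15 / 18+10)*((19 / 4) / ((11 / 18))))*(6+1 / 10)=45201 / 88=513.65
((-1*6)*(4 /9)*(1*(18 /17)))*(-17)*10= 480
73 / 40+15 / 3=273 / 40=6.82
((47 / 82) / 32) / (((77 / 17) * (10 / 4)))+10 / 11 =459999 / 505120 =0.91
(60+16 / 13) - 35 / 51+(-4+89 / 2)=133985 / 1326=101.04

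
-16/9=-1.78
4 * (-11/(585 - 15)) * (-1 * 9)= 66/95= 0.69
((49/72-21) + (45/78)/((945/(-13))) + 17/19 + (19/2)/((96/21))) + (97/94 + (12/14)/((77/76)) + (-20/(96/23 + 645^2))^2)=-890846190264610712621/57560871795801941952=-15.48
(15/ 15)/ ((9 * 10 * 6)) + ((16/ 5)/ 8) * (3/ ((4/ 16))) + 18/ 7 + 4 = 42991/ 3780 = 11.37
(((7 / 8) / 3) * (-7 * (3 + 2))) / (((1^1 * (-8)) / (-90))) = -3675 / 32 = -114.84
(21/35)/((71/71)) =3/5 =0.60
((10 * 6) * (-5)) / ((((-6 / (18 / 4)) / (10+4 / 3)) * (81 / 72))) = 6800 / 3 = 2266.67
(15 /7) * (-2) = -30 /7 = -4.29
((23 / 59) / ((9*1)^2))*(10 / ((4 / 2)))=115 / 4779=0.02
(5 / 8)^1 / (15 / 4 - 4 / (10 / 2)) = 25 / 118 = 0.21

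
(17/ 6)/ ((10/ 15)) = 17/ 4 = 4.25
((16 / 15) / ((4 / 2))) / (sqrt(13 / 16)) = 32 * sqrt(13) / 195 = 0.59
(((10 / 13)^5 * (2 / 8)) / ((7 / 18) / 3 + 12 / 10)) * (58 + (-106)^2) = 76234500000 / 133294187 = 571.93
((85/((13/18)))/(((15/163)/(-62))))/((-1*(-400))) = -198.23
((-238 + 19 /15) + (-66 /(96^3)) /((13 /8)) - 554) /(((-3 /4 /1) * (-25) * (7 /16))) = -947361847 /9828000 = -96.39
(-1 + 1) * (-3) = 0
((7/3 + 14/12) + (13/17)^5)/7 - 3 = -48952409/19877998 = -2.46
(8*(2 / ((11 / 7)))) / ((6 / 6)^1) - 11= -9 / 11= -0.82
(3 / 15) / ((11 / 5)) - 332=-3651 / 11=-331.91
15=15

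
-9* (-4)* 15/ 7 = 540/ 7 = 77.14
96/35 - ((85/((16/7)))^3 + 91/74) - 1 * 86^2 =-312007837733/5304320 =-58821.46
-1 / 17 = -0.06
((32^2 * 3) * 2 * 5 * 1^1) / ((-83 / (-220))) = 6758400 / 83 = 81426.51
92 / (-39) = -92 / 39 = -2.36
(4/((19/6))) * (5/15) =8/19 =0.42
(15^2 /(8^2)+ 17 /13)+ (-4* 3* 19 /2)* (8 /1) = -754771 /832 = -907.18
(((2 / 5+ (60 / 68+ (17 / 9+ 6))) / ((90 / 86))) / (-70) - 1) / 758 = -1355719 / 913295250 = -0.00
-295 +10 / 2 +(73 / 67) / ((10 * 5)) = -971427 / 3350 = -289.98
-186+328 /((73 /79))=12334 /73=168.96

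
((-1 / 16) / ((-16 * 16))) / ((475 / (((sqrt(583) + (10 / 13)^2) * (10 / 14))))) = 5 / 23016448 + sqrt(583) / 2723840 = 0.00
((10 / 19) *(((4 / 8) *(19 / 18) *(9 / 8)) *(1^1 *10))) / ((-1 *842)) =-25 / 6736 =-0.00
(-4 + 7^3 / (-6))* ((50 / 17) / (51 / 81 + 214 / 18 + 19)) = -82575 / 14467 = -5.71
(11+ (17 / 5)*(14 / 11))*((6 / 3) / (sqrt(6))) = 281*sqrt(6) / 55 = 12.51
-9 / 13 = -0.69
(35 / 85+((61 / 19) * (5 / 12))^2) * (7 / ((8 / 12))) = 13617191 / 589152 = 23.11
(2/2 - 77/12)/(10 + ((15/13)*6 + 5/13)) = -169/540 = -0.31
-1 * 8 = -8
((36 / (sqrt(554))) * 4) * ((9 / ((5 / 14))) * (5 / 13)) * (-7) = -63504 * sqrt(554) / 3601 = -415.08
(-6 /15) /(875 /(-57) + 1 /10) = 228 /8693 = 0.03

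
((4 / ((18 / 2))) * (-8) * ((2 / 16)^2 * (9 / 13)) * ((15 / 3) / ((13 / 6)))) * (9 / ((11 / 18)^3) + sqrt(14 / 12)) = -3.60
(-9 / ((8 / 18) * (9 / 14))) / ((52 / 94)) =-2961 / 52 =-56.94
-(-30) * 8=240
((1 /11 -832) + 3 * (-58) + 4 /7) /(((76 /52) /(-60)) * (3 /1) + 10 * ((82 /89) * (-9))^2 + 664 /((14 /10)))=-159424858060 /184237619577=-0.87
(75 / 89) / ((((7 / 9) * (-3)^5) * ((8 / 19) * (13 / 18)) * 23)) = -475 / 745108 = -0.00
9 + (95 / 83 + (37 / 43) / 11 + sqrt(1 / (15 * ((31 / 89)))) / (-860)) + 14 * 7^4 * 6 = 7918313493 / 39259-sqrt(41385) / 399900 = 201694.22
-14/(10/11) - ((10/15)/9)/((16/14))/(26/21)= -72317/4680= -15.45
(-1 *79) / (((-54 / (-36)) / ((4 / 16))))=-79 / 6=-13.17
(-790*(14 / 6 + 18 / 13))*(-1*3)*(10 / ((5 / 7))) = 1603700 / 13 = 123361.54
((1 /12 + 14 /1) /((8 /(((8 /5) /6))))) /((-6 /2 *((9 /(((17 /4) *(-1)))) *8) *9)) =2873 /2799360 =0.00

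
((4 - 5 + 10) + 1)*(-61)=-610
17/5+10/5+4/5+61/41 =1576/205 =7.69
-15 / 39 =-5 / 13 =-0.38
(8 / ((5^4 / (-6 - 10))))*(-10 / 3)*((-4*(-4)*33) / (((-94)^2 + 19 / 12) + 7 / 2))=540672 / 13261625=0.04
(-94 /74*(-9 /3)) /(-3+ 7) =0.95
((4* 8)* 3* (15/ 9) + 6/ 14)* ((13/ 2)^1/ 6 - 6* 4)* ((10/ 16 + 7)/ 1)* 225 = -1412874375/ 224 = -6307474.89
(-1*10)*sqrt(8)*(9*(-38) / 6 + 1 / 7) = 7960*sqrt(2) / 7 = 1608.16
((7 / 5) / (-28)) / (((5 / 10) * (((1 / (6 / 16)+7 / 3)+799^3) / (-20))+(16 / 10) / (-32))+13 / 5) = 1 / 255041151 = 0.00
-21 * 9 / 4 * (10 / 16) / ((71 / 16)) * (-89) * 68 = 2859570 / 71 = 40275.63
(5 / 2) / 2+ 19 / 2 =43 / 4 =10.75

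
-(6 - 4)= -2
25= 25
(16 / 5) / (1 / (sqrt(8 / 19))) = 32 * sqrt(38) / 95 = 2.08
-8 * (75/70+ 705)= -39540/7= -5648.57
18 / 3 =6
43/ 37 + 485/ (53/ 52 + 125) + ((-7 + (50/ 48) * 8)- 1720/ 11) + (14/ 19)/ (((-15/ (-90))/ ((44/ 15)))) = -104174629739/ 760115235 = -137.05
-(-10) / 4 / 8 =5 / 16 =0.31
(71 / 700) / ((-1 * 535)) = -71 / 374500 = -0.00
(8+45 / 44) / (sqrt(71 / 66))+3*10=397*sqrt(4686) / 3124+30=38.70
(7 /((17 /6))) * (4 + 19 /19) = 210 /17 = 12.35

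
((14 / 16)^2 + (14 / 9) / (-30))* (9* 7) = 43169 / 960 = 44.97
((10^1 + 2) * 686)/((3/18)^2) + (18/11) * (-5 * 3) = 3259602/11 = 296327.45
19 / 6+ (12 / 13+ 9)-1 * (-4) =1333 / 78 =17.09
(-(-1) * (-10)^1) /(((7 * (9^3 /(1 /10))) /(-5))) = 5 /5103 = 0.00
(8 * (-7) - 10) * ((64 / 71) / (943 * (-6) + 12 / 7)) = 4928 / 468529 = 0.01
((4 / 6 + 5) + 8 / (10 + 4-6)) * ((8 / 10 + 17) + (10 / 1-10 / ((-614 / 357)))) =206392 / 921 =224.10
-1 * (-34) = 34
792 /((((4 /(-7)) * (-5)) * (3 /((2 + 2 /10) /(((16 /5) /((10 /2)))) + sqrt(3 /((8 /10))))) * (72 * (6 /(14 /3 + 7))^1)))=539 * sqrt(15) /432 + 29645 /3456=13.41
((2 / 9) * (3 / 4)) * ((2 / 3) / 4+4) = 25 / 36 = 0.69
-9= -9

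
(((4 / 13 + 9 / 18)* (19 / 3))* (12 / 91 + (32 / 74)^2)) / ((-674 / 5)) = -943445 / 77968657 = -0.01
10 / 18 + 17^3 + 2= 44240 / 9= 4915.56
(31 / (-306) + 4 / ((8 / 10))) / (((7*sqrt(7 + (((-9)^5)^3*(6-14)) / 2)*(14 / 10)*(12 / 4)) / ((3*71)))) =532145*sqrt(823564528378603) / 12348526538508773382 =0.00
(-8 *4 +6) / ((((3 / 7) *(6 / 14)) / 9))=-1274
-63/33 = -21/11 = -1.91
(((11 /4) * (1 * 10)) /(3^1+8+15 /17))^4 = 764269350625 /26639462656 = 28.69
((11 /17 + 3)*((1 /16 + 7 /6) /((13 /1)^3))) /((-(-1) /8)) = 1829 /112047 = 0.02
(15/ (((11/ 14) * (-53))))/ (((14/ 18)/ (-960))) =259200/ 583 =444.60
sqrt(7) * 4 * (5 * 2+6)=64 * sqrt(7)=169.33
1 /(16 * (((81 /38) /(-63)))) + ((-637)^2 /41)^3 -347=4810265971871667091 /4962312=969359841112.70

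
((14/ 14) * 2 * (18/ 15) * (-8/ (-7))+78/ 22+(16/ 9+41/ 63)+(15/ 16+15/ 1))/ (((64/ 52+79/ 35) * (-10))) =-1974323/ 2793120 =-0.71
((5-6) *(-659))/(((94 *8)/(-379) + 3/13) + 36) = 3246893/168733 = 19.24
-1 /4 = -0.25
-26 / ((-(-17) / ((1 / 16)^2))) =-13 / 2176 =-0.01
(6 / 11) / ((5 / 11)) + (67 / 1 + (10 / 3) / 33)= 68.30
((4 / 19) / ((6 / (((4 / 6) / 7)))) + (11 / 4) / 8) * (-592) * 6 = -491915 / 399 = -1232.87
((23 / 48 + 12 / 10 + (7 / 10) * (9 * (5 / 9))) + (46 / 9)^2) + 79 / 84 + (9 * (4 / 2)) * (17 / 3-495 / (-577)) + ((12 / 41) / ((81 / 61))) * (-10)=158259012619 / 1073081520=147.48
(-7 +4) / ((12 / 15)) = -15 / 4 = -3.75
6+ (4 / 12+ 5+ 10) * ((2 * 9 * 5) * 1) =1386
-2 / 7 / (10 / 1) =-1 / 35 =-0.03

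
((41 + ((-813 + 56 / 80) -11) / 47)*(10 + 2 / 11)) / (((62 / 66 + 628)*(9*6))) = 14716 / 2090325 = 0.01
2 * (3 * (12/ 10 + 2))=96/ 5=19.20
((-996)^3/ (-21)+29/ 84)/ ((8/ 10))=58812377.57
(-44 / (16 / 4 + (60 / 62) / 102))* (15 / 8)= -86955 / 4226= -20.58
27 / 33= 9 / 11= 0.82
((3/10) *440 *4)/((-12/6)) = -264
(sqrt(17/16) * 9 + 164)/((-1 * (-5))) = 9 * sqrt(17)/20 + 164/5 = 34.66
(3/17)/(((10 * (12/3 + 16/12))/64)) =18/85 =0.21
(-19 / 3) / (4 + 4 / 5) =-95 / 72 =-1.32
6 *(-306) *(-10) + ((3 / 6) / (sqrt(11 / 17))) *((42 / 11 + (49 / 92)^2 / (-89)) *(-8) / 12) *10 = 18360-158060105 *sqrt(187) / 136723224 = 18344.19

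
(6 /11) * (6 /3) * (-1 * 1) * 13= -156 /11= -14.18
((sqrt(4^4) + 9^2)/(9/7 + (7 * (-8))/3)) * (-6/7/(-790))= -873/144175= -0.01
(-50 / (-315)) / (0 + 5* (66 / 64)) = 64 / 2079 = 0.03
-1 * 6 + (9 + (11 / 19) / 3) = 182 / 57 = 3.19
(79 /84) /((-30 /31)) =-0.97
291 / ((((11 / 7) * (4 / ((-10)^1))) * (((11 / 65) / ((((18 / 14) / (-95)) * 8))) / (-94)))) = -64008360 / 2299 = -27841.83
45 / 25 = 9 / 5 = 1.80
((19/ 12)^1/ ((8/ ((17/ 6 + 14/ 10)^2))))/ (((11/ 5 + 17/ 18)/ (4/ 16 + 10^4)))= 12258346451/ 1086720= 11280.13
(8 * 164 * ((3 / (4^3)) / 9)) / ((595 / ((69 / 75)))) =943 / 89250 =0.01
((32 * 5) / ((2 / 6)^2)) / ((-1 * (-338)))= 720 / 169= 4.26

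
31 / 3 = 10.33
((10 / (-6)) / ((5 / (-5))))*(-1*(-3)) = 5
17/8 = 2.12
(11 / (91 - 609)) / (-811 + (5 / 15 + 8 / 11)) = 363 / 13845104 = 0.00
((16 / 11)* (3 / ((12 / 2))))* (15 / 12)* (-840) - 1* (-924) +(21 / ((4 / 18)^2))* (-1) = -11655 / 44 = -264.89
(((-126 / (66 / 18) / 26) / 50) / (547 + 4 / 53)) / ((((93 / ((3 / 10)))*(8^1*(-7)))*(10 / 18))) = 0.00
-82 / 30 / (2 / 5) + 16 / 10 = -157 / 30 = -5.23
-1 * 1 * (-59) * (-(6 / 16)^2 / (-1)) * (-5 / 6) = -6.91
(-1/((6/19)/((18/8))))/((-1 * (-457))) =-57/3656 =-0.02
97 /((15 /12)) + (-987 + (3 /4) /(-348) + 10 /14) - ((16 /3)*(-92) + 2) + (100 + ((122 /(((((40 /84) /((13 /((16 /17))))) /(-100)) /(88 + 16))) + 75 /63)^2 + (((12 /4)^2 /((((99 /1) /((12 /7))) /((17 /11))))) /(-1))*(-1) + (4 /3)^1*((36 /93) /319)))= 5198081947938831036354277 /3837723120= 1354470290170081.64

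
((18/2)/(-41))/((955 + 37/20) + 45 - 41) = -180/787897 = -0.00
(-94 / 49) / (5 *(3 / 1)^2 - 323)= 0.01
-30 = -30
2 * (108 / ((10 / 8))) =864 / 5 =172.80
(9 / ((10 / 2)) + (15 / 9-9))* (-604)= 50132 / 15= 3342.13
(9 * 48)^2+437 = 187061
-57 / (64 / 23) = -20.48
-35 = -35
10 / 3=3.33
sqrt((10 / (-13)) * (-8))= 4 * sqrt(65) / 13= 2.48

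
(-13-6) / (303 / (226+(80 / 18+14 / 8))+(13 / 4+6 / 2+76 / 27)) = -17152668 / 9361525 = -1.83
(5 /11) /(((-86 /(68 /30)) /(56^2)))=-53312 /1419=-37.57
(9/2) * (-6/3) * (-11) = 99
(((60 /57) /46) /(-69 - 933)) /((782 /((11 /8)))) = -55 /1369669872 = -0.00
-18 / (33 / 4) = -24 / 11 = -2.18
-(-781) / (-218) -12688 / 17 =-2779261 / 3706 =-749.94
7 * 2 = 14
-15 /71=-0.21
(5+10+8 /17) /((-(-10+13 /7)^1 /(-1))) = -1841 /969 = -1.90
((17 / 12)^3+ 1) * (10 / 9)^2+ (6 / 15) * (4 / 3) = 923437 / 174960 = 5.28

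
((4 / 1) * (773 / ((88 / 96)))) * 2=74208 / 11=6746.18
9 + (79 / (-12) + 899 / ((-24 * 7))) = -493 / 168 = -2.93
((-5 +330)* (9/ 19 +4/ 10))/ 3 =5395/ 57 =94.65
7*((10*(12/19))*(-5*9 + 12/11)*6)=-2434320/209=-11647.46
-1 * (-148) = 148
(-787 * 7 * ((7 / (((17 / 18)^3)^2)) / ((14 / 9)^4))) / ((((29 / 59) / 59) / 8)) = -305670711853003104 / 34299485549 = -8911816.23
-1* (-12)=12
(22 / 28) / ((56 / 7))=11 / 112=0.10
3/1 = 3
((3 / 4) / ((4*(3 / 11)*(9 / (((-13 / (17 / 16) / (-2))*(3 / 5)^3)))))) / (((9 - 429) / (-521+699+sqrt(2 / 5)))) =-12727 / 297500 - 143*sqrt(10) / 2975000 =-0.04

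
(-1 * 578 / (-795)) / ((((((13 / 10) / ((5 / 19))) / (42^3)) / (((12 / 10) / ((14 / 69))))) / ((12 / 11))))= 70351.36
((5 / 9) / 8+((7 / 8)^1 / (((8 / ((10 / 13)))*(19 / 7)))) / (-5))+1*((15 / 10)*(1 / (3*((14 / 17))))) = 0.67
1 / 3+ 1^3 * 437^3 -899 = 250357663 / 3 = 83452554.33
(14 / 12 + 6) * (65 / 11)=2795 / 66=42.35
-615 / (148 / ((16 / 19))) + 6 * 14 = 56592 / 703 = 80.50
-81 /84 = -27 /28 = -0.96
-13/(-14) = 13/14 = 0.93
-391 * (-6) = 2346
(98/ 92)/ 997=49/ 45862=0.00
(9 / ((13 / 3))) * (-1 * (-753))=20331 / 13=1563.92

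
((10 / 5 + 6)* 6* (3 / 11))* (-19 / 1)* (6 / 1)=-16416 / 11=-1492.36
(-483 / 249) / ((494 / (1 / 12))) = -161 / 492024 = -0.00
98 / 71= 1.38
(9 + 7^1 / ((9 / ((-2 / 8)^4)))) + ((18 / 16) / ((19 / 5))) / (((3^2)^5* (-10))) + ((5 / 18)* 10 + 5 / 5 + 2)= 471695789 / 31912704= 14.78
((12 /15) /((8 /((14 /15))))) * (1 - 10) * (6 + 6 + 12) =-504 /25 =-20.16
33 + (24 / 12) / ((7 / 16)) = 263 / 7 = 37.57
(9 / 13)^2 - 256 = -43183 / 169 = -255.52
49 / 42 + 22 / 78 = 113 / 78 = 1.45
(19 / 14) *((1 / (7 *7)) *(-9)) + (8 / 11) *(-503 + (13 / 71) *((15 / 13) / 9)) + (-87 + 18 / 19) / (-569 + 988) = -366.26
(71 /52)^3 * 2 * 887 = 317467057 /70304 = 4515.63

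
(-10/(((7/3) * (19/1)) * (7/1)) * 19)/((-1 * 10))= 3/49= 0.06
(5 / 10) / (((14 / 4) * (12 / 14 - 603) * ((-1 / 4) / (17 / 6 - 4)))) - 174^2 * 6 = -2297040134 / 12645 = -181656.00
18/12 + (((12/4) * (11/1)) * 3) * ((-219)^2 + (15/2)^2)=19014837/4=4753709.25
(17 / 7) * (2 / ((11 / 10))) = 340 / 77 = 4.42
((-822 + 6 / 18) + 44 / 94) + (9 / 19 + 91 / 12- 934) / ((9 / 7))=-148656511 / 96444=-1541.38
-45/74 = -0.61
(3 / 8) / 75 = 1 / 200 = 0.00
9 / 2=4.50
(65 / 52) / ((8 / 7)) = 35 / 32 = 1.09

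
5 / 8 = 0.62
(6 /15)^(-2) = 25 /4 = 6.25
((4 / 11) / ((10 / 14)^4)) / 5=9604 / 34375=0.28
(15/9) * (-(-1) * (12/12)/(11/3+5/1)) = 5/26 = 0.19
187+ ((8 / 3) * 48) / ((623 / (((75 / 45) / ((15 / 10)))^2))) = 9449381 / 50463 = 187.25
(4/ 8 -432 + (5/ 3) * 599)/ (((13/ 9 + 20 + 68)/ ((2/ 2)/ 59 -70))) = -42128187/ 94990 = -443.50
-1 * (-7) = 7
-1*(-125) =125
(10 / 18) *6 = 10 / 3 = 3.33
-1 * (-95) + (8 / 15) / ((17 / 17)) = 1433 / 15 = 95.53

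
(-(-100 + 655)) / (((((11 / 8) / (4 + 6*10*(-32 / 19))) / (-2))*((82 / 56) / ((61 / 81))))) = -9322673920 / 231363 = -40294.58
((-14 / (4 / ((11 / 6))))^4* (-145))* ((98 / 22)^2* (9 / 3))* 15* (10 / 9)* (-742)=938105346129875 / 5184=180961679423.20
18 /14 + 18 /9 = 23 /7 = 3.29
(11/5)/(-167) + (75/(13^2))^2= 4382704/23848435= 0.18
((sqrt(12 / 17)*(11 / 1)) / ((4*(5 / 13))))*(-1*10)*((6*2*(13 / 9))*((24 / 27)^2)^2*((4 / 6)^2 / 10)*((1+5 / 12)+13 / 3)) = -350265344*sqrt(51) / 15057495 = -166.12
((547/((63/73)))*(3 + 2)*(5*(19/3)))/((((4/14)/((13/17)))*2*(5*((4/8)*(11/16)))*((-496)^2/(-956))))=-11786233615/38816712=-303.64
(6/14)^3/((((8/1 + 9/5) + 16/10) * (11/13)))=0.01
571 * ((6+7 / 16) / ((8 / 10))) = 294065 / 64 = 4594.77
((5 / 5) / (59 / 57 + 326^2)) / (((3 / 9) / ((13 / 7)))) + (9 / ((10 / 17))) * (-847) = -5495246332137 / 424045370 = -12959.10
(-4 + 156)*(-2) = -304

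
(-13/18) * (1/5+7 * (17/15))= -793/135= -5.87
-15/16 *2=-15/8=-1.88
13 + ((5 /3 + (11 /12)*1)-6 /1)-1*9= 0.58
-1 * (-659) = 659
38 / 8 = 4.75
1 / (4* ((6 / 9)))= 3 / 8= 0.38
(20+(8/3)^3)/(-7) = -1052/189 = -5.57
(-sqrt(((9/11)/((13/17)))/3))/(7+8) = -sqrt(7293)/2145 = -0.04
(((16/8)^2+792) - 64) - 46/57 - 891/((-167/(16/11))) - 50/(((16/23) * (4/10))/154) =-2050995841/76152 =-26932.92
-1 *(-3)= 3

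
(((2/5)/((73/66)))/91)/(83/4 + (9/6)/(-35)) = 528/2751151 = 0.00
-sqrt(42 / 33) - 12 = -12 - sqrt(154) / 11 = -13.13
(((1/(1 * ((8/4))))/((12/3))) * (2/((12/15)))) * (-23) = -115/16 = -7.19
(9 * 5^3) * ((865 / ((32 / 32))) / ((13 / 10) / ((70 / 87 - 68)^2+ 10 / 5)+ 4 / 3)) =729686.25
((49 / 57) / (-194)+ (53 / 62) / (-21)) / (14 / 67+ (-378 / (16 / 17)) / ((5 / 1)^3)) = 1209484000 / 80494512301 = 0.02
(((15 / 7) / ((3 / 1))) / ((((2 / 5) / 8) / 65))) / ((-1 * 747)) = -6500 / 5229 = -1.24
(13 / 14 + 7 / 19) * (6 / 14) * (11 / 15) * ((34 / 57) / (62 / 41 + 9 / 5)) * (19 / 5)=176341 / 632149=0.28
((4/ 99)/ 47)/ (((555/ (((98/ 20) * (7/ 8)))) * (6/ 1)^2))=0.00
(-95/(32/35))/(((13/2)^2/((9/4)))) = -29925/5408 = -5.53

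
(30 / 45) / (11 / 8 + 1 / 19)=304 / 651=0.47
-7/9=-0.78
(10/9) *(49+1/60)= 54.46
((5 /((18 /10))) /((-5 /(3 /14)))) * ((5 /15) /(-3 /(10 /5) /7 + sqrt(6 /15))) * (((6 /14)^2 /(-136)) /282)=25 /217366352 + 5 * sqrt(10) /46578504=0.00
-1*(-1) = 1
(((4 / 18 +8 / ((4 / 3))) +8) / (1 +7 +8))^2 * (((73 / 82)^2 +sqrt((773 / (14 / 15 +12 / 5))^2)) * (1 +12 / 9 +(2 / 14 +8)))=1926.11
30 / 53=0.57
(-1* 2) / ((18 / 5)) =-5 / 9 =-0.56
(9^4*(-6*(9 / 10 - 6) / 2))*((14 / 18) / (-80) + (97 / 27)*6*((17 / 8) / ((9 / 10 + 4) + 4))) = 36715415049 / 71200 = 515665.94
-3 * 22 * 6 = -396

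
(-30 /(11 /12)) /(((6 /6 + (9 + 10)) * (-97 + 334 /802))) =1203 /71005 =0.02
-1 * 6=-6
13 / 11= 1.18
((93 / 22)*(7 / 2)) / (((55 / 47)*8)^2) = 1438059 / 8518400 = 0.17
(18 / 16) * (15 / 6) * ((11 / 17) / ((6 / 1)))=165 / 544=0.30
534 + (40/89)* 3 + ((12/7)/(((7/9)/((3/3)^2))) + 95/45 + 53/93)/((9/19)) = 5975247938/10950471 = 545.66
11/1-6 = 5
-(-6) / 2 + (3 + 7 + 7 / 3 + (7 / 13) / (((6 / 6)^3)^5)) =619 / 39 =15.87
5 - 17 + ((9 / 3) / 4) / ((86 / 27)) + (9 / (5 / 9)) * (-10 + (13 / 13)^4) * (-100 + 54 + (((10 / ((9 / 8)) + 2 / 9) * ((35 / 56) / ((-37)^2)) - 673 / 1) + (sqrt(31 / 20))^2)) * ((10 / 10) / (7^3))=1184031624639 / 4038276200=293.20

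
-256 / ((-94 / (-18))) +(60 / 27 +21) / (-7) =-154975 / 2961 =-52.34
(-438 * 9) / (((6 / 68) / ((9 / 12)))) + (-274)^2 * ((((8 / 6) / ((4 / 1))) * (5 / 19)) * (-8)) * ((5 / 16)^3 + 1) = -213528939 / 2432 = -87799.73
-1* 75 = -75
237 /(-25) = -237 /25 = -9.48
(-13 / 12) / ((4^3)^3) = -13 / 3145728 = -0.00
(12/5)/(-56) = -3/70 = -0.04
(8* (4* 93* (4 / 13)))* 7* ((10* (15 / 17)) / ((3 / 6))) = 24998400 / 221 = 113114.93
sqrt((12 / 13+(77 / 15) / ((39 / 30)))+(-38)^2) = sqrt(2203734) / 39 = 38.06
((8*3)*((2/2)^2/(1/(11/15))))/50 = 44/125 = 0.35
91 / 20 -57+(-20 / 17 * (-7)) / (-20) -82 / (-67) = -51.64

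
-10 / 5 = -2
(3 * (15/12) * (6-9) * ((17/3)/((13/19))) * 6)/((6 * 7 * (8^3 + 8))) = -969/37856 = -0.03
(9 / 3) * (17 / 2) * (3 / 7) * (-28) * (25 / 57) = -2550 / 19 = -134.21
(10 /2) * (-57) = -285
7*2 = 14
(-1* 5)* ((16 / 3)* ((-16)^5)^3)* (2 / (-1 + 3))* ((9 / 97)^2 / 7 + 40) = 242999051916696291985326080 / 197589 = 1229820748709170510429.86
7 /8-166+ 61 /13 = -16685 /104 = -160.43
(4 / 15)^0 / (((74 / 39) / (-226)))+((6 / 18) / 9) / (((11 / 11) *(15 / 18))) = -198241 / 1665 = -119.06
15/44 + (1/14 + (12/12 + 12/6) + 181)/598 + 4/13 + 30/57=1297201/874874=1.48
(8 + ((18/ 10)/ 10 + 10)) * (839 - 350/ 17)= 12646917/ 850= 14878.73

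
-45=-45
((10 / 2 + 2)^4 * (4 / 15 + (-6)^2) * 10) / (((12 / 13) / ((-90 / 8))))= -10612420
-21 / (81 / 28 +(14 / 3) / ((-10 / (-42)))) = -2940 / 3149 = -0.93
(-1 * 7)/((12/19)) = -133/12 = -11.08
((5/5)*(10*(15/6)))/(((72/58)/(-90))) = -1812.50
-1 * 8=-8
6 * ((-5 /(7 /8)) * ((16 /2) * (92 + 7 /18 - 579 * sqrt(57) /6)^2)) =-27959072320 /189 + 102706880 * sqrt(57) /21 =-111006840.56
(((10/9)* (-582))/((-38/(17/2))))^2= 67980025/3249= 20923.37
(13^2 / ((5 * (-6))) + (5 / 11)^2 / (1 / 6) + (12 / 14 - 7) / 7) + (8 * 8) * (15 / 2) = 84440009 / 177870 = 474.73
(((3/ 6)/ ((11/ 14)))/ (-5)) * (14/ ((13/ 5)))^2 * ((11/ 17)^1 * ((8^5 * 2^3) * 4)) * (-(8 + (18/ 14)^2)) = 69436702720/ 2873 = 24168709.61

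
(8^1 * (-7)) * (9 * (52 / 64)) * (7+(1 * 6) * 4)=-25389 / 2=-12694.50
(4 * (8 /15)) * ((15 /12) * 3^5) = 648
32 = 32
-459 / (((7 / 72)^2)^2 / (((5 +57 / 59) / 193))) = -4341955166208 / 27340187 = -158812.20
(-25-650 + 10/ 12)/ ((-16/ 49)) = 198205/ 96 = 2064.64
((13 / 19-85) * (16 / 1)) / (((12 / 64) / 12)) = -1640448 / 19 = -86339.37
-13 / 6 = -2.17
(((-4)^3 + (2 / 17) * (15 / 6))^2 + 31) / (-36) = -295462 / 2601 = -113.60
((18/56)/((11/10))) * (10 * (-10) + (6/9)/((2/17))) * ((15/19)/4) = -63675/11704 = -5.44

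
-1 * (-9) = 9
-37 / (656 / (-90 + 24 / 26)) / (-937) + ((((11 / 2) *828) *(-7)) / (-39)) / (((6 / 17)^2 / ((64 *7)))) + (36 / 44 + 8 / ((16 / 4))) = 387588566771641 / 131847144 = 2939681.17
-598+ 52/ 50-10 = -15174/ 25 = -606.96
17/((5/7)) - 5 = 94/5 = 18.80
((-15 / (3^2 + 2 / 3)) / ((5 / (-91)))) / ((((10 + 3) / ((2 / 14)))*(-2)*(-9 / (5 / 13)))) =5 / 754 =0.01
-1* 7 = -7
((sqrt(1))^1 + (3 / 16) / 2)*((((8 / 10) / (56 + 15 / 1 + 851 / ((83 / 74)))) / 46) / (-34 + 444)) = 581 / 10390652960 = 0.00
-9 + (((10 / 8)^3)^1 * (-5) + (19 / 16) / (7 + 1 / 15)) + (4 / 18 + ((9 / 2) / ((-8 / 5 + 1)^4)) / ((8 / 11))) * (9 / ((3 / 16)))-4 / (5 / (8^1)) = 115870843 / 50880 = 2277.34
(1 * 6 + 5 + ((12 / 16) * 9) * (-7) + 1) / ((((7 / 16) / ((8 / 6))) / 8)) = -6016 / 7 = -859.43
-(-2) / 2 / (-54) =-1 / 54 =-0.02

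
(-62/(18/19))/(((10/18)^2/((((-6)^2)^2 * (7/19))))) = -2531088/25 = -101243.52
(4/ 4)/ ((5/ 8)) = 8/ 5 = 1.60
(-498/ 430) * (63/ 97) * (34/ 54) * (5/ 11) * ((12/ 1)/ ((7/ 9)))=-152388/ 45881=-3.32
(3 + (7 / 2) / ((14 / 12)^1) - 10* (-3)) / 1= 36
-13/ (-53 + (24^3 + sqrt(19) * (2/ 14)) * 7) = -1257295/ 9353791206 + 13 * sqrt(19)/ 9353791206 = -0.00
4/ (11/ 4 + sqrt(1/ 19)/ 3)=30096/ 20675 - 192 *sqrt(19)/ 20675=1.42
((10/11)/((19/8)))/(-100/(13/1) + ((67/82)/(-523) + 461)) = 44601440/52819802343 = 0.00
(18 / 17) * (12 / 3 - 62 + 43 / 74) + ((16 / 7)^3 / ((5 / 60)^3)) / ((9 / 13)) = 6417537801 / 215747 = 29745.66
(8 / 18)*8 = 32 / 9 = 3.56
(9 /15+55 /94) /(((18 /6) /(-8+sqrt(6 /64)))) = -2228 /705+557* sqrt(6) /11280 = -3.04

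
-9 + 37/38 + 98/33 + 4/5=-26689/6270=-4.26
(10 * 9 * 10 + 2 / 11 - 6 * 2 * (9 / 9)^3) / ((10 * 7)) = 977 / 77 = 12.69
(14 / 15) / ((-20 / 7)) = -49 / 150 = -0.33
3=3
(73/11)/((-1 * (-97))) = 0.07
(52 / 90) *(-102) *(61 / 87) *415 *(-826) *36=509920219.59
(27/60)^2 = 81/400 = 0.20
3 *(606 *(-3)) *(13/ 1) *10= -709020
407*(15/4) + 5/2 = 6115/4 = 1528.75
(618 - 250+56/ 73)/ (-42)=-8.78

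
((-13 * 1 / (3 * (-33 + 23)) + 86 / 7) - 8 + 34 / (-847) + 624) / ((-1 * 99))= -15974731 / 2515590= -6.35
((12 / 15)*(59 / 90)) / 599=118 / 134775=0.00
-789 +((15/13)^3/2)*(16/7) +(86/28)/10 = -786.94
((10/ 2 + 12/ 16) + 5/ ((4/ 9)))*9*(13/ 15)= 663/ 5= 132.60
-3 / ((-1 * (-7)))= -3 / 7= -0.43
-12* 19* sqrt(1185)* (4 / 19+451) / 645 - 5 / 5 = -34292* sqrt(1185) / 215 - 1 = -5491.52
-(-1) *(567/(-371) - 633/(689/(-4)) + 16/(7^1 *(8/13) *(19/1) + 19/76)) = 6887099/2941341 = 2.34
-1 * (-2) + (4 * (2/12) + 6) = 8.67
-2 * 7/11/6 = -7/33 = -0.21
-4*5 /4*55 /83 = -275 /83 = -3.31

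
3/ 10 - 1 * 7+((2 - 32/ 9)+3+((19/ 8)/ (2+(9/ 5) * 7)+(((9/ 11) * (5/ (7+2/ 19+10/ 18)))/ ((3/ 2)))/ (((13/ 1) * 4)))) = -2503873043/ 492303240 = -5.09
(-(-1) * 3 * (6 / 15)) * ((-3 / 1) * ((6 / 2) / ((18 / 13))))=-39 / 5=-7.80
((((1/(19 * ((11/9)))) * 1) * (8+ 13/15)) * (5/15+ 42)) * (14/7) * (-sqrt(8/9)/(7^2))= -508 * sqrt(2)/1155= -0.62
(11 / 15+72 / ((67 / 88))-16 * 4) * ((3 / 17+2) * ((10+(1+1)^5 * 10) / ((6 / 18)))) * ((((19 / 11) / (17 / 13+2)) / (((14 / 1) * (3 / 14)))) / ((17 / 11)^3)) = 765286462226 / 240624001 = 3180.42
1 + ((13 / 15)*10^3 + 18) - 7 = 2636 / 3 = 878.67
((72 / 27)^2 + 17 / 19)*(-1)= -1369 / 171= -8.01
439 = 439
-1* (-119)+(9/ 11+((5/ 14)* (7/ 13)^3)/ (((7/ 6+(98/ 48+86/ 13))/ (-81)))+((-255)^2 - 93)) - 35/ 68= 5040826049131/ 77490556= 65050.84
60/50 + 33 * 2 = 336/5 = 67.20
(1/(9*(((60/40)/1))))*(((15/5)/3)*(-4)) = -8/27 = -0.30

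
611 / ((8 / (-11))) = -6721 / 8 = -840.12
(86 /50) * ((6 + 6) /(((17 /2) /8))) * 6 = 49536 /425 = 116.56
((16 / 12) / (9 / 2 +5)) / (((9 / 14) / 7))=784 / 513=1.53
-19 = -19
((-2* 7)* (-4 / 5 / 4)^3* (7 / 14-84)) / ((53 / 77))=-90013 / 6625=-13.59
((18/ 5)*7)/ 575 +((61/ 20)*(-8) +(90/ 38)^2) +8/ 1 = -10.75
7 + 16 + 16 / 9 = 223 / 9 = 24.78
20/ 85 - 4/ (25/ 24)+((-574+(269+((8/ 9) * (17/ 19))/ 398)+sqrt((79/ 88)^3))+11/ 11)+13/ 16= -305.94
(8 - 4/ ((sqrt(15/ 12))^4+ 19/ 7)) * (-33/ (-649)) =10152/ 28261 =0.36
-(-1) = 1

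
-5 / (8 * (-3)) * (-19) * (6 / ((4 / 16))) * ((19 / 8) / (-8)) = 1805 / 64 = 28.20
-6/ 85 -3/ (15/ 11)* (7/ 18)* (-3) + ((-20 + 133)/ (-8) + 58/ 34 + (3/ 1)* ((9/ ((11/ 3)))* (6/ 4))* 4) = 768767/ 22440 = 34.26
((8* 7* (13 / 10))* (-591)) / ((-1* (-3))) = -71708 / 5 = -14341.60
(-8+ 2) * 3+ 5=-13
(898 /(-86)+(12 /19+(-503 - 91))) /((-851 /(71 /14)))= 35025223 /9733738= 3.60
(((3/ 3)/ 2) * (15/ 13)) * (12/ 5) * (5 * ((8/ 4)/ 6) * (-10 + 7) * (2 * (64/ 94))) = -5760/ 611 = -9.43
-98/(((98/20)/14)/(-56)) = 15680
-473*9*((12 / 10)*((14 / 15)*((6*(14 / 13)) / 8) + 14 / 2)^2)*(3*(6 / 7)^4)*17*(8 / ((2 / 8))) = -280056108220416 / 1035125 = -270552936.33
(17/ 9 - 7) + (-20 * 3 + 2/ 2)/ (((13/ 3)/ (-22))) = 34448/ 117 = 294.43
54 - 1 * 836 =-782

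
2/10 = 1/5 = 0.20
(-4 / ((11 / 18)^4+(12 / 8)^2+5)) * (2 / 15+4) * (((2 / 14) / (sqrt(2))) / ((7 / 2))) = -8678016 * sqrt(2) / 190050665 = -0.06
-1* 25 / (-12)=2.08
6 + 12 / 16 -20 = -53 / 4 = -13.25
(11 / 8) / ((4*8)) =11 / 256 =0.04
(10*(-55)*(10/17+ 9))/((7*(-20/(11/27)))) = 98615/6426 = 15.35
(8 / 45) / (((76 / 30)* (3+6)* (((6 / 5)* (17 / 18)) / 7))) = 140 / 2907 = 0.05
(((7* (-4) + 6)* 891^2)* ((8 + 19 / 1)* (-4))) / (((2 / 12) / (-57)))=-645101349552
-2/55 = -0.04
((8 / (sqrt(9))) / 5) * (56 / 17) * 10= 896 / 51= 17.57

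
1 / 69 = 0.01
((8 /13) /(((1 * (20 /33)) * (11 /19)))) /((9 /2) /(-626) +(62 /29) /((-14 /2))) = -28973784 /5164315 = -5.61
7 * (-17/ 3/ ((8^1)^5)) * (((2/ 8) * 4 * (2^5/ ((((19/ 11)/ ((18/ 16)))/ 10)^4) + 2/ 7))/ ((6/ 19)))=-7144468271687/ 32364822528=-220.75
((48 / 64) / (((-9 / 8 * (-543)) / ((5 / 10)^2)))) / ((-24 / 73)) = -73 / 78192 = -0.00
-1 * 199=-199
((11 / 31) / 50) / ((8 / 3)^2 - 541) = -99 / 7447750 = -0.00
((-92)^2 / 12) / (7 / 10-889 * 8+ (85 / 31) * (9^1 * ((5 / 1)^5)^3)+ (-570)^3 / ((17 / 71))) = 11151320 / 11894204699249097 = 0.00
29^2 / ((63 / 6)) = 1682 / 21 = 80.10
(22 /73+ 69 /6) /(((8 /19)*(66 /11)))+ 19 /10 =230261 /35040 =6.57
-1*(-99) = 99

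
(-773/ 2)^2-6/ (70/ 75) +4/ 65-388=148987.88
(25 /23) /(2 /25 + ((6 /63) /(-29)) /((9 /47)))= 3425625 /198076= 17.29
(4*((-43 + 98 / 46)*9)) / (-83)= 17.73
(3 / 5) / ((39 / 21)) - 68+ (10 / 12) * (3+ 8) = -22819 / 390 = -58.51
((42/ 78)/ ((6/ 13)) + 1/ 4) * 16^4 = 278528/ 3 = 92842.67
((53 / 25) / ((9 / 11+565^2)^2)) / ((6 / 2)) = 6413 / 924788991169200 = 0.00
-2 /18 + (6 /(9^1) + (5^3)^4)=2197265630 /9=244140625.56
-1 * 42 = -42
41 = 41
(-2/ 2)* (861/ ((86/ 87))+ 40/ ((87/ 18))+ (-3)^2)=-2215389/ 2494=-888.29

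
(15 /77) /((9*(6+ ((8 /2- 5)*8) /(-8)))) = 5 /1617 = 0.00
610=610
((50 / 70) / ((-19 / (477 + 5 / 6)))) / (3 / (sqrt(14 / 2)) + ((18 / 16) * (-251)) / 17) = 132570080 * sqrt(7) / 4728828699 + 244669780 / 225182319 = 1.16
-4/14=-2/7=-0.29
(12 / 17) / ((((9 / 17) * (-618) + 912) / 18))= 0.02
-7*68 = -476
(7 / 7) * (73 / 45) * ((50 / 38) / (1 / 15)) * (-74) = -135050 / 57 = -2369.30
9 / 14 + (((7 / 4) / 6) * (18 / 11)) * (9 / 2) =2.79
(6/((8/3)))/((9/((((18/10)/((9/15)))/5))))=3/20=0.15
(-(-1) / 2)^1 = 1 / 2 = 0.50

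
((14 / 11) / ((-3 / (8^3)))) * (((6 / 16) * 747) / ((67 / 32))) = -21417984 / 737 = -29061.04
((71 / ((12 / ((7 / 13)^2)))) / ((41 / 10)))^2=302586025 / 1728397476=0.18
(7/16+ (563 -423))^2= 5049009/256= 19722.69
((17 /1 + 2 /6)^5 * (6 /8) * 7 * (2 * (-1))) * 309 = -137063553536 /27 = -5076427908.74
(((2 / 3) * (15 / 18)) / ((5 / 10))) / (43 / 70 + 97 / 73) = 51100 / 89361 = 0.57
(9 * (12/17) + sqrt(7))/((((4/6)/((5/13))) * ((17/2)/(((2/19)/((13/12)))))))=360 * sqrt(7)/54587 + 38880/927979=0.06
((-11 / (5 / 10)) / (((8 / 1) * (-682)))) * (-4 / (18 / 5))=-5 / 1116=-0.00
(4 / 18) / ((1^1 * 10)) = 1 / 45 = 0.02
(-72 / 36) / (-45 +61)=-1 / 8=-0.12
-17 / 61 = -0.28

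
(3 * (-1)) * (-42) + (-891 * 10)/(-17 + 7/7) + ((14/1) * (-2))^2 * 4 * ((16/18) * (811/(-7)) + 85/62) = -709722415/2232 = -317975.99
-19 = -19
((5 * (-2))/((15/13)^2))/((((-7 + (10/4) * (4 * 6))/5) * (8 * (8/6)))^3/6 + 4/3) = -38025/1219607134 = -0.00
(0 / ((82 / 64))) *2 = 0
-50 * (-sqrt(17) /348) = 25 * sqrt(17) /174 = 0.59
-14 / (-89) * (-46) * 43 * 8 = -221536 / 89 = -2489.17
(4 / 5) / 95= 0.01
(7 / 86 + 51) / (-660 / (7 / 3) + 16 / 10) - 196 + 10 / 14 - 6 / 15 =-252331967 / 1288280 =-195.87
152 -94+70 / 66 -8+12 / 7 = 12191 / 231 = 52.77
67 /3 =22.33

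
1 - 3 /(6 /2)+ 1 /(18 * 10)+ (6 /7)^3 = 0.64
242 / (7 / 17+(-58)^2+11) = 2057 / 28691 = 0.07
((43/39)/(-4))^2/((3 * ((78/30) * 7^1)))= 9245/6643728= 0.00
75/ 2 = 37.50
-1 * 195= -195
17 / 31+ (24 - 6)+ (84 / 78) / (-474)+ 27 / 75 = 45143549 / 2387775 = 18.91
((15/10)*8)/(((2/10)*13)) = 60/13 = 4.62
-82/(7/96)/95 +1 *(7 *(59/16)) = 148693/10640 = 13.97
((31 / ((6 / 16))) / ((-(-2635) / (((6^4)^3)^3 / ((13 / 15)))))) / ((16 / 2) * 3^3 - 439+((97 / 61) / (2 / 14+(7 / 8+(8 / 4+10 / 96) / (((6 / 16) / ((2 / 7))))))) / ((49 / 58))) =-46544213222481287311380582305366016 / 27709393049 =-1679726912104305879896741.00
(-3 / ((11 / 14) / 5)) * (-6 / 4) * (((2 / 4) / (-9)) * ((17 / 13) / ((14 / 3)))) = -255 / 572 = -0.45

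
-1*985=-985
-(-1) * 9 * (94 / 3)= 282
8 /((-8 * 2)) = -0.50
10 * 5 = 50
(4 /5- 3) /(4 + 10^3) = -11 /5020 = -0.00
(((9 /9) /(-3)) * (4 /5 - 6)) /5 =26 /75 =0.35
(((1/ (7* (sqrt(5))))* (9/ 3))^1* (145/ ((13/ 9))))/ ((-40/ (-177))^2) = 24530607* sqrt(5)/ 145600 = 376.73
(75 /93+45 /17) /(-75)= -364 /7905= -0.05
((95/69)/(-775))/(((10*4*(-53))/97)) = 1843/22673400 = 0.00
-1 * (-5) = 5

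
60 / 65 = 12 / 13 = 0.92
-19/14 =-1.36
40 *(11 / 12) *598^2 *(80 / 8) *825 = 108175210000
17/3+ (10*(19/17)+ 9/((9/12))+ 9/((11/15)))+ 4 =25310/561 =45.12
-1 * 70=-70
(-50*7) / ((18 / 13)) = -252.78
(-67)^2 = 4489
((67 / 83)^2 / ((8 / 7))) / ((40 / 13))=408499 / 2204480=0.19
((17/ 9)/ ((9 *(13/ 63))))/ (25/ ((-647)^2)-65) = -7116353/ 454788360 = -0.02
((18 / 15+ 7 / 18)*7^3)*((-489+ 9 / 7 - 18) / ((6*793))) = -57.93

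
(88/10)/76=11/95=0.12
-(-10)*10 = 100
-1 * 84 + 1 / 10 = -839 / 10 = -83.90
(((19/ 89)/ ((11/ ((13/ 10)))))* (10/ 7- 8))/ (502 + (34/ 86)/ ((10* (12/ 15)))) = -150328/ 455210525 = -0.00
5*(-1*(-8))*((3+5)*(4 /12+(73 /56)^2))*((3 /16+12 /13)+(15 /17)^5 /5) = 881562864095 /1113167888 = 791.94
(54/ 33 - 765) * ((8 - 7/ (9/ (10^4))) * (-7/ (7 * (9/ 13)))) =-282718904/ 33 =-8567239.52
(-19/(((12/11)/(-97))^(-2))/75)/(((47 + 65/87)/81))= -3213432/59116041325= -0.00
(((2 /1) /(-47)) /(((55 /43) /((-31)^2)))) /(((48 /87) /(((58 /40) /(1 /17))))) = -590794931 /413600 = -1428.42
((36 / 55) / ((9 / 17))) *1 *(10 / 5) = 136 / 55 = 2.47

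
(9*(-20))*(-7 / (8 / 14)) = 2205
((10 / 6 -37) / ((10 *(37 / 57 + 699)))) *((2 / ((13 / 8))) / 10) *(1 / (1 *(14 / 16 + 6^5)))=-8056 / 100796076875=-0.00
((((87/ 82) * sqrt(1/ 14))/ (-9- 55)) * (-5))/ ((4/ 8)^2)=435 * sqrt(14)/ 18368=0.09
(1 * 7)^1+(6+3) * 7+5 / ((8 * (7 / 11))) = 3975 / 56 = 70.98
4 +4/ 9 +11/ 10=5.54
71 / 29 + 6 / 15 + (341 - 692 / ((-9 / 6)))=350254 / 435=805.18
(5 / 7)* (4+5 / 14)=305 / 98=3.11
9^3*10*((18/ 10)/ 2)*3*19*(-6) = -2243862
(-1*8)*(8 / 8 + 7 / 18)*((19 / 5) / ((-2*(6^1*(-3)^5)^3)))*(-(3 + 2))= 475 / 13947137604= 0.00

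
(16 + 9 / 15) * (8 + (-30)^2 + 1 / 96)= 7235027 / 480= 15072.97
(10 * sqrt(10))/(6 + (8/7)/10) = 175 * sqrt(10)/107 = 5.17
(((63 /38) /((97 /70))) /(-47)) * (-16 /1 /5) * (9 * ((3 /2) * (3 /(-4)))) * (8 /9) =-0.73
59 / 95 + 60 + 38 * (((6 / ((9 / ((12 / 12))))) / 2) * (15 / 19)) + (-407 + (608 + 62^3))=22666964 / 95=238599.62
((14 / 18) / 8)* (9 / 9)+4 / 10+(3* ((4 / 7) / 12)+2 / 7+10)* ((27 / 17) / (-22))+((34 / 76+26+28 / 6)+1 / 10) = 55437565 / 1790712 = 30.96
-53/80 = -0.66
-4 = -4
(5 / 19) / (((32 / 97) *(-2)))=-485 / 1216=-0.40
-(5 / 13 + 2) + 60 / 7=563 / 91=6.19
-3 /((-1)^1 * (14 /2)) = 3 /7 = 0.43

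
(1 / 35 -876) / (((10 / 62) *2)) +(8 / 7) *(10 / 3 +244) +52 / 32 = -10211123 / 4200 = -2431.22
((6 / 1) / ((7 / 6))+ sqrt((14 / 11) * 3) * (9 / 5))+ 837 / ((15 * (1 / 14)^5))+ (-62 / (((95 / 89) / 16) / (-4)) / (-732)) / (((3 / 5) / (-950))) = 9 * sqrt(462) / 55+ 576807882148 / 19215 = 30018628.66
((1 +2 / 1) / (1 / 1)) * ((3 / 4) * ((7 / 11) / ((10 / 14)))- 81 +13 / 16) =-238.56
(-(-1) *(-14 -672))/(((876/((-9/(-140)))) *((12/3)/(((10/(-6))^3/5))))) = 245/21024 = 0.01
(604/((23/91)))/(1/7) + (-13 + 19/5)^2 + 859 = 10161293/575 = 17671.81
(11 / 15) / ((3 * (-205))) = -11 / 9225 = -0.00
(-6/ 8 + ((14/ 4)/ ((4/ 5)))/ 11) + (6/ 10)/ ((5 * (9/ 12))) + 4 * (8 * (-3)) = -211623/ 2200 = -96.19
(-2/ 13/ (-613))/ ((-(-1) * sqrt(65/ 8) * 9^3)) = 4 * sqrt(130)/ 377611065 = 0.00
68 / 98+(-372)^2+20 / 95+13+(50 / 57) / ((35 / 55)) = 386549197 / 2793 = 138399.28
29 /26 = 1.12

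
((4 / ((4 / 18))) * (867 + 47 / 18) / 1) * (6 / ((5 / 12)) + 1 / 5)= 1142669 / 5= 228533.80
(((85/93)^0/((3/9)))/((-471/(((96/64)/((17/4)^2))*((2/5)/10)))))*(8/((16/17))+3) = -276/1134325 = -0.00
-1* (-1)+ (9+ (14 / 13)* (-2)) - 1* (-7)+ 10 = 323 / 13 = 24.85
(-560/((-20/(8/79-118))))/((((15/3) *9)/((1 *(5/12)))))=-65198/2133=-30.57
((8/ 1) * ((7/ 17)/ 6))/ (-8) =-7/ 102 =-0.07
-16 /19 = -0.84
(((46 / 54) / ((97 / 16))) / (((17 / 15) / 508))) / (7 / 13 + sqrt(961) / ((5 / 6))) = 60756800 / 36404973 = 1.67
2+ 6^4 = 1298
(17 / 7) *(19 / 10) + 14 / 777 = 35993 / 7770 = 4.63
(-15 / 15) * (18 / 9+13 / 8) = -29 / 8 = -3.62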